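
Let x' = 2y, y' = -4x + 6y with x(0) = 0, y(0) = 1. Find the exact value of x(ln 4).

A = [[0,2],[-4,6]]; eigenvalues λ = 2, 4.
Eigenvectors: (1,1) for λ=2, (1,2) for λ=4.
From the initial condition, c_1 = -1, c_2 = 1.
x(ln 4) = (-1)(4^2)(1) + (1)(4^4)(1) = 240.

240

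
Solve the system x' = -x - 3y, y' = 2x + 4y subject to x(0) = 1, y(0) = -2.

x(t) = 4e^(2t) - 3e^(t), y(t) = -4e^(2t) + 2e^(t)

Coefficient matrix A = [[-1, -3], [2, 4]].
Characteristic polynomial det(A - λI) = λ^2 - 3λ + 2 = 0.
Eigenvalues λ = 2, 1.
For λ=2: (A-λI) row 1 is [-3, -3], so an eigenvector is (-1, 1).
For λ=1: (A-λI) row 1 is [-2, -3], so an eigenvector is (-3, 2).
General solution: C_1e^(2t)(-1,1) + C_2e^(t)(-3,2).
Applying x(0)=1, y(0)=-2 gives C_1=-4, C_2=1.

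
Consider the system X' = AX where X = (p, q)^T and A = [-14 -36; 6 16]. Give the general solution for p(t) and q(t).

Coefficient matrix A = [[-14, -36], [6, 16]].
Characteristic polynomial det(A - λI) = λ^2 - 2λ - 8 = 0.
Eigenvalues λ = -2, 4.
For λ=-2: (A-λI) row 1 is [-12, -36], so an eigenvector is (-3, 1).
For λ=4: (A-λI) row 1 is [-18, -36], so an eigenvector is (2, -1).
General solution: K_1e^(-2t)(-3,1) + K_2e^(4t)(2,-1).

p(t) = -3K_1e^(-2t) + 2K_2e^(4t), q(t) = K_1e^(-2t) - K_2e^(4t)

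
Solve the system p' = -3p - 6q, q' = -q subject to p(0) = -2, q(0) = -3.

p(t) = 9e^(-t) - 11e^(-3t), q(t) = -3e^(-t)

Coefficient matrix A = [[-3, -6], [0, -1]].
Characteristic polynomial det(A - λI) = λ^2 + 4λ + 3 = 0.
Eigenvalues λ = -1, -3.
For λ=-1: (A-λI) row 1 is [-2, -6], so an eigenvector is (-3, 1).
For λ=-3: (A-λI) row 1 is [0, -6], so an eigenvector is (-1, 0).
General solution: K_1e^(-t)(-3,1) + K_2e^(-3t)(-1,0).
Applying p(0)=-2, q(0)=-3 gives K_1=-3, K_2=11.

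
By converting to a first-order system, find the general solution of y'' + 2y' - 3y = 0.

Let x_1 = y, x_2 = y'. Then x_1' = x_2 and x_2' = 3x_1 - 2x_2.
A = [[0,1],[3,-2]]; det(A-λI) = λ^2 + 2λ - 3.
Eigenvalues λ = -3, 1 with eigenvectors (1,-3), (1,1).

y(t) = c_1e^(-3t) + c_2e^(t)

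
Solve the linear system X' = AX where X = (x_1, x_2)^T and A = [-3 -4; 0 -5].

Coefficient matrix A = [[-3, -4], [0, -5]].
Characteristic polynomial det(A - λI) = λ^2 + 8λ + 15 = 0.
Eigenvalues λ = -3, -5.
For λ=-3: (A-λI) row 1 is [0, -4], so an eigenvector is (-1, 0).
For λ=-5: (A-λI) row 1 is [2, -4], so an eigenvector is (-2, -1).
General solution: K_1e^(-3t)(-1,0) + K_2e^(-5t)(-2,-1).

x_1(t) = -K_1e^(-3t) - 2K_2e^(-5t), x_2(t) = -K_2e^(-5t)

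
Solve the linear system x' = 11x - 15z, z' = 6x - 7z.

Coefficient matrix A = [[11, -15], [6, -7]].
Characteristic polynomial det(A - λI) = λ^2 - 4λ + 13 = 0.
Eigenvalues λ = 2 ± 3i (complex conjugate pair).
For λ=2+3i: an eigenvector is (2,1) - i(1,1) = (2 - i, 1 - i).
A real fundamental pair from Re and Im of e^((2+3i)t)v: X_1 = e^(2t)(cos(3t)·(2,1) + sin(3t)·(1,1)), X_2 = e^(2t)(sin(3t)·(2,1) - cos(3t)·(1,1)).
General solution: c_1X_1 + c_2X_2.

x(t) = c_1e^(2t)sin(3t) + 2c_1e^(2t)cos(3t) + 2c_2e^(2t)sin(3t) - c_2e^(2t)cos(3t), z(t) = c_1e^(2t)sin(3t) + c_1e^(2t)cos(3t) + c_2e^(2t)sin(3t) - c_2e^(2t)cos(3t)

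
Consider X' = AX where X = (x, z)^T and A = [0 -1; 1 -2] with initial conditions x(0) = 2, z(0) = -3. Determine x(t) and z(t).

Coefficient matrix A = [[0, -1], [1, -2]].
Characteristic polynomial det(A - λI) = λ^2 + 2λ + 1 = 0.
Single eigenvalue λ = -1 with algebraic multiplicity 2.
Eigenvector v = (1,1); generalized eigenvector w with (A-λI)w=v is (-2,-3).
General solution: e^(-t)[c_1·v + c_2·(t·v + w)].
Applying x(0)=2, z(0)=-3 gives c_1=12, c_2=5.

x(t) = 5te^(-t) + 2e^(-t), z(t) = 5te^(-t) - 3e^(-t)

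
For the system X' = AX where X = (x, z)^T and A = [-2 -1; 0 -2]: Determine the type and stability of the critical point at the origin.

A = [[-2,-1],[0,-2]]; det(A-λI) = λ^2 + 4λ + 4.
repeated λ = -2 with a single eigenvector.

stable improper node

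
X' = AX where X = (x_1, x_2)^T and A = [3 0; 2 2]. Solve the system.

Coefficient matrix A = [[3, 0], [2, 2]].
Characteristic polynomial det(A - λI) = λ^2 - 5λ + 6 = 0.
Eigenvalues λ = 2, 3.
For λ=2: (A-λI) row 1 is [1, 0], so an eigenvector is (0, 1).
For λ=3: (A-λI) row 2 is [2, -1], so an eigenvector is (1, 2).
General solution: C_1e^(2t)(0,1) + C_2e^(3t)(1,2).

x_1(t) = C_2e^(3t), x_2(t) = C_1e^(2t) + 2C_2e^(3t)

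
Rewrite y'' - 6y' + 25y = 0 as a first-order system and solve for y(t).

Let x_1 = y, x_2 = y'. Then x_1' = x_2 and x_2' = -25x_1 + 6x_2.
A = [[0,1],[-25,6]]; det(A-λI) = λ^2 - 6λ + 25.
Eigenvalues λ = 3 ± 4i.

y(t) = K_1e^(3t)cos(4t) + K_2e^(3t)sin(4t)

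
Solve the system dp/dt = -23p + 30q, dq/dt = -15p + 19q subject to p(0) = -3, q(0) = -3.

p(t) = -9e^(-2t)sin(3t) - 3e^(-2t)cos(3t), q(t) = -6e^(-2t)sin(3t) - 3e^(-2t)cos(3t)

Coefficient matrix A = [[-23, 30], [-15, 19]].
Characteristic polynomial det(A - λI) = λ^2 + 4λ + 13 = 0.
Eigenvalues λ = -2 ± 3i (complex conjugate pair).
For λ=-2+3i: an eigenvector is (-3,-2) - i(1,1) = (-3 - i, -2 - i).
A real fundamental pair from Re and Im of e^((-2+3i)t)v: X_1 = e^(-2t)(cos(3t)·(-3,-2) + sin(3t)·(1,1)), X_2 = e^(-2t)(sin(3t)·(-3,-2) - cos(3t)·(1,1)).
General solution: c_1X_1 + c_2X_2.
Applying p(0)=-3, q(0)=-3 gives c_1=0, c_2=3.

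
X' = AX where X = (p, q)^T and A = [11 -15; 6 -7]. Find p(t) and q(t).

Coefficient matrix A = [[11, -15], [6, -7]].
Characteristic polynomial det(A - λI) = λ^2 - 4λ + 13 = 0.
Eigenvalues λ = 2 ± 3i (complex conjugate pair).
For λ=2+3i: an eigenvector is (-1,-1) - i(2,1) = (-1 - 2i, -1 - i).
A real fundamental pair from Re and Im of e^((2+3i)t)v: X_1 = e^(2t)(cos(3t)·(-1,-1) + sin(3t)·(2,1)), X_2 = e^(2t)(sin(3t)·(-1,-1) - cos(3t)·(2,1)).
General solution: c_1X_1 + c_2X_2.

p(t) = 2c_1e^(2t)sin(3t) - c_1e^(2t)cos(3t) - c_2e^(2t)sin(3t) - 2c_2e^(2t)cos(3t), q(t) = c_1e^(2t)sin(3t) - c_1e^(2t)cos(3t) - c_2e^(2t)sin(3t) - c_2e^(2t)cos(3t)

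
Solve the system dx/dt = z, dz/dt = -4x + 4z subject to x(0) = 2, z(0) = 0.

Coefficient matrix A = [[0, 1], [-4, 4]].
Characteristic polynomial det(A - λI) = λ^2 - 4λ + 4 = 0.
Single eigenvalue λ = 2 with algebraic multiplicity 2.
Eigenvector v = (-1,-2); generalized eigenvector w with (A-λI)w=v is (2,3).
General solution: e^(2t)[c_1·v + c_2·(t·v + w)].
Applying x(0)=2, z(0)=0 gives c_1=6, c_2=4.

x(t) = -4te^(2t) + 2e^(2t), z(t) = -8te^(2t)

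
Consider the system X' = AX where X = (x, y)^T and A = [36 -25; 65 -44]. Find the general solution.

x(t) = 2K_1e^(-4t)sin(5t) - K_1e^(-4t)cos(5t) - K_2e^(-4t)sin(5t) - 2K_2e^(-4t)cos(5t), y(t) = 3K_1e^(-4t)sin(5t) - 2K_1e^(-4t)cos(5t) - 2K_2e^(-4t)sin(5t) - 3K_2e^(-4t)cos(5t)

Coefficient matrix A = [[36, -25], [65, -44]].
Characteristic polynomial det(A - λI) = λ^2 + 8λ + 41 = 0.
Eigenvalues λ = -4 ± 5i (complex conjugate pair).
For λ=-4+5i: an eigenvector is (-1,-2) - i(2,3) = (-1 - 2i, -2 - 3i).
A real fundamental pair from Re and Im of e^((-4+5i)t)v: X_1 = e^(-4t)(cos(5t)·(-1,-2) + sin(5t)·(2,3)), X_2 = e^(-4t)(sin(5t)·(-1,-2) - cos(5t)·(2,3)).
General solution: K_1X_1 + K_2X_2.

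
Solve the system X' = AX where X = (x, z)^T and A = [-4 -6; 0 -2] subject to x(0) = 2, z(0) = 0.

x(t) = 2e^(-4t), z(t) = 0

Coefficient matrix A = [[-4, -6], [0, -2]].
Characteristic polynomial det(A - λI) = λ^2 + 6λ + 8 = 0.
Eigenvalues λ = -2, -4.
For λ=-2: (A-λI) row 1 is [-2, -6], so an eigenvector is (-3, 1).
For λ=-4: (A-λI) row 1 is [0, -6], so an eigenvector is (1, 0).
General solution: C_1e^(-2t)(-3,1) + C_2e^(-4t)(1,0).
Applying x(0)=2, z(0)=0 gives C_1=0, C_2=2.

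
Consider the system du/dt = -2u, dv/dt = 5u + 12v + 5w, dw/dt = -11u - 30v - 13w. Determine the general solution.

u(t) = K_3e^(-2t), v(t) = -K_1e^(-3t) + K_2e^(2t), w(t) = 3K_1e^(-3t) - 2K_2e^(2t) - K_3e^(-2t)

Coefficient matrix A = [[-2, 0, 0], [5, 12, 5], [-11, -30, -13]].
det(A - λI) = 0 gives eigenvalues λ = -3, 2, -2.
For λ=-3: eigenvector (0,-1,3).
For λ=2: eigenvector (0,1,-2).
For λ=-2: eigenvector (1,0,-1).
General solution: K_1e^(-3t)(0,-1,3) + K_2e^(2t)(0,1,-2) + K_3e^(-2t)(1,0,-1).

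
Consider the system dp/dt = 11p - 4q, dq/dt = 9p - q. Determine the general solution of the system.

p(t) = 2c_1e^(5t) + 2c_2te^(5t) + c_2e^(5t), q(t) = 3c_1e^(5t) + 3c_2te^(5t) + c_2e^(5t)

Coefficient matrix A = [[11, -4], [9, -1]].
Characteristic polynomial det(A - λI) = λ^2 - 10λ + 25 = 0.
Single eigenvalue λ = 5 with algebraic multiplicity 2.
Eigenvector v = (2,3); generalized eigenvector w with (A-λI)w=v is (1,1).
General solution: e^(5t)[c_1·v + c_2·(t·v + w)].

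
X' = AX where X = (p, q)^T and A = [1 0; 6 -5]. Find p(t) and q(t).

p(t) = K_1e^(t), q(t) = K_1e^(t) - K_2e^(-5t)

Coefficient matrix A = [[1, 0], [6, -5]].
Characteristic polynomial det(A - λI) = λ^2 + 4λ - 5 = 0.
Eigenvalues λ = 1, -5.
For λ=1: (A-λI) row 2 is [6, -6], so an eigenvector is (1, 1).
For λ=-5: (A-λI) row 1 is [6, 0], so an eigenvector is (0, -1).
General solution: K_1e^(t)(1,1) + K_2e^(-5t)(0,-1).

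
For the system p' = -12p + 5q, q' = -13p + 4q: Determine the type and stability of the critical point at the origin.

stable spiral

A = [[-12,5],[-13,4]]; det(A-λI) = λ^2 + 8λ + 17.
λ = -4 ± i: negative real part.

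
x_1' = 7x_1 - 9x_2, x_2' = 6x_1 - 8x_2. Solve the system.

x_1(t) = K_1e^(-2t) + 3K_2e^(t), x_2(t) = K_1e^(-2t) + 2K_2e^(t)

Coefficient matrix A = [[7, -9], [6, -8]].
Characteristic polynomial det(A - λI) = λ^2 + λ - 2 = 0.
Eigenvalues λ = -2, 1.
For λ=-2: (A-λI) row 1 is [9, -9], so an eigenvector is (1, 1).
For λ=1: (A-λI) row 1 is [6, -9], so an eigenvector is (3, 2).
General solution: K_1e^(-2t)(1,1) + K_2e^(t)(3,2).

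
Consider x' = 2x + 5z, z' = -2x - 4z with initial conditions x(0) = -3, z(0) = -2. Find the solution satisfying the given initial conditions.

x(t) = -19e^(-t)sin(t) - 3e^(-t)cos(t), z(t) = 12e^(-t)sin(t) - 2e^(-t)cos(t)

Coefficient matrix A = [[2, 5], [-2, -4]].
Characteristic polynomial det(A - λI) = λ^2 + 2λ + 2 = 0.
Eigenvalues λ = -1 ± i (complex conjugate pair).
For λ=-1+i: an eigenvector is (1,-1) - i(-2,1) = (1 + 2i, -1 - i).
A real fundamental pair from Re and Im of e^((-1+i)t)v: X_1 = e^(-t)(cos(t)·(1,-1) + sin(t)·(-2,1)), X_2 = e^(-t)(sin(t)·(1,-1) - cos(t)·(-2,1)).
General solution: K_1X_1 + K_2X_2.
Applying x(0)=-3, z(0)=-2 gives K_1=7, K_2=-5.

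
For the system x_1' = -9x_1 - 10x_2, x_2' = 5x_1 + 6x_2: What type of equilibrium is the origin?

saddle

A = [[-9,-10],[5,6]]; det(A-λI) = λ^2 + 3λ - 4.
λ = -4, 1: opposite signs.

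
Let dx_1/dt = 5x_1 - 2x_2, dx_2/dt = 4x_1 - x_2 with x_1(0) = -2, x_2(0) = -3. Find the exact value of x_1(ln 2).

A = [[5,-2],[4,-1]]; eigenvalues λ = 1, 3.
Eigenvectors: (1,2) for λ=1, (-1,-1) for λ=3.
From the initial condition, c_1 = -1, c_2 = 1.
x_1(ln 2) = (-1)(2^1)(1) + (1)(2^3)(-1) = -10.

-10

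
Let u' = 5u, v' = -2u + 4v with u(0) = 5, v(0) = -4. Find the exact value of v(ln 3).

-1944

A = [[5,0],[-2,4]]; eigenvalues λ = 5, 4.
Eigenvectors: (-1,2) for λ=5, (0,1) for λ=4.
From the initial condition, c_1 = -5, c_2 = 6.
v(ln 3) = (-5)(3^5)(2) + (6)(3^4)(1) = -1944.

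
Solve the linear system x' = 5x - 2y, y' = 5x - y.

x(t) = -K_1e^(2t)sin(t) - K_1e^(2t)cos(t) - K_2e^(2t)sin(t) + K_2e^(2t)cos(t), y(t) = -2K_1e^(2t)sin(t) - K_1e^(2t)cos(t) - K_2e^(2t)sin(t) + 2K_2e^(2t)cos(t)

Coefficient matrix A = [[5, -2], [5, -1]].
Characteristic polynomial det(A - λI) = λ^2 - 4λ + 5 = 0.
Eigenvalues λ = 2 ± i (complex conjugate pair).
For λ=2+i: an eigenvector is (-1,-1) - i(-1,-2) = (-1 + i, -1 + 2i).
A real fundamental pair from Re and Im of e^((2+i)t)v: X_1 = e^(2t)(cos(t)·(-1,-1) + sin(t)·(-1,-2)), X_2 = e^(2t)(sin(t)·(-1,-1) - cos(t)·(-1,-2)).
General solution: K_1X_1 + K_2X_2.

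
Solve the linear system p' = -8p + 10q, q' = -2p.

p(t) = -K_1e^(-4t)sin(2t) - 2K_1e^(-4t)cos(2t) - 2K_2e^(-4t)sin(2t) + K_2e^(-4t)cos(2t), q(t) = -K_1e^(-4t)cos(2t) - K_2e^(-4t)sin(2t)

Coefficient matrix A = [[-8, 10], [-2, 0]].
Characteristic polynomial det(A - λI) = λ^2 + 8λ + 20 = 0.
Eigenvalues λ = -4 ± 2i (complex conjugate pair).
For λ=-4+2i: an eigenvector is (-2,-1) - i(-1,0) = (-2 + i, -1).
A real fundamental pair from Re and Im of e^((-4+2i)t)v: X_1 = e^(-4t)(cos(2t)·(-2,-1) + sin(2t)·(-1,0)), X_2 = e^(-4t)(sin(2t)·(-2,-1) - cos(2t)·(-1,0)).
General solution: K_1X_1 + K_2X_2.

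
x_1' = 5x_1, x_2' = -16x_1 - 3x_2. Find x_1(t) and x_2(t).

x_1(t) = -K_2e^(5t), x_2(t) = K_1e^(-3t) + 2K_2e^(5t)

Coefficient matrix A = [[5, 0], [-16, -3]].
Characteristic polynomial det(A - λI) = λ^2 - 2λ - 15 = 0.
Eigenvalues λ = -3, 5.
For λ=-3: (A-λI) row 1 is [8, 0], so an eigenvector is (0, 1).
For λ=5: (A-λI) row 2 is [-16, -8], so an eigenvector is (-1, 2).
General solution: K_1e^(-3t)(0,1) + K_2e^(5t)(-1,2).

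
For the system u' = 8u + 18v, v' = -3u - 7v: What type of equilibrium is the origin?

saddle

A = [[8,18],[-3,-7]]; det(A-λI) = λ^2 - λ - 2.
λ = -1, 2: opposite signs.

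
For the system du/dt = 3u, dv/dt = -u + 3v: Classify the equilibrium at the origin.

A = [[3,0],[-1,3]]; det(A-λI) = λ^2 - 6λ + 9.
repeated λ = 3 with a single eigenvector.

unstable improper node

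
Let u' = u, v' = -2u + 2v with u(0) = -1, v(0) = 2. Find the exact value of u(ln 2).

-2

A = [[1,0],[-2,2]]; eigenvalues λ = 2, 1.
Eigenvectors: (0,1) for λ=2, (-1,-2) for λ=1.
From the initial condition, c_1 = 4, c_2 = 1.
u(ln 2) = (4)(2^2)(0) + (1)(2^1)(-1) = -2.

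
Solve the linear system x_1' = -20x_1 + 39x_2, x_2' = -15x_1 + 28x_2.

Coefficient matrix A = [[-20, 39], [-15, 28]].
Characteristic polynomial det(A - λI) = λ^2 - 8λ + 25 = 0.
Eigenvalues λ = 4 ± 3i (complex conjugate pair).
For λ=4+3i: an eigenvector is (3,2) - i(2,1) = (3 - 2i, 2 - i).
A real fundamental pair from Re and Im of e^((4+3i)t)v: X_1 = e^(4t)(cos(3t)·(3,2) + sin(3t)·(2,1)), X_2 = e^(4t)(sin(3t)·(3,2) - cos(3t)·(2,1)).
General solution: K_1X_1 + K_2X_2.

x_1(t) = 2K_1e^(4t)sin(3t) + 3K_1e^(4t)cos(3t) + 3K_2e^(4t)sin(3t) - 2K_2e^(4t)cos(3t), x_2(t) = K_1e^(4t)sin(3t) + 2K_1e^(4t)cos(3t) + 2K_2e^(4t)sin(3t) - K_2e^(4t)cos(3t)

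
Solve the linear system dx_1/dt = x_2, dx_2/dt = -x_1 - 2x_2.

x_1(t) = -K_1e^(-t) - K_2te^(-t) - 3K_2e^(-t), x_2(t) = K_1e^(-t) + K_2te^(-t) + 2K_2e^(-t)

Coefficient matrix A = [[0, 1], [-1, -2]].
Characteristic polynomial det(A - λI) = λ^2 + 2λ + 1 = 0.
Single eigenvalue λ = -1 with algebraic multiplicity 2.
Eigenvector v = (-1,1); generalized eigenvector w with (A-λI)w=v is (-3,2).
General solution: e^(-t)[K_1·v + K_2·(t·v + w)].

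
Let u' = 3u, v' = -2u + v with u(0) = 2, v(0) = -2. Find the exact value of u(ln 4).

A = [[3,0],[-2,1]]; eigenvalues λ = 1, 3.
Eigenvectors: (0,1) for λ=1, (-1,1) for λ=3.
From the initial condition, c_1 = 0, c_2 = -2.
u(ln 4) = (0)(4^1)(0) + (-2)(4^3)(-1) = 128.

128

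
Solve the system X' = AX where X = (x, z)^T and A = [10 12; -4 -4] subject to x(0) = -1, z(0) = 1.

x(t) = 2e^(4t) - 3e^(2t), z(t) = -e^(4t) + 2e^(2t)

Coefficient matrix A = [[10, 12], [-4, -4]].
Characteristic polynomial det(A - λI) = λ^2 - 6λ + 8 = 0.
Eigenvalues λ = 2, 4.
For λ=2: (A-λI) row 1 is [8, 12], so an eigenvector is (-3, 2).
For λ=4: (A-λI) row 1 is [6, 12], so an eigenvector is (-2, 1).
General solution: C_1e^(2t)(-3,2) + C_2e^(4t)(-2,1).
Applying x(0)=-1, z(0)=1 gives C_1=1, C_2=-1.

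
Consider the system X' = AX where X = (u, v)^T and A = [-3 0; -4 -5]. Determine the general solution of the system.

Coefficient matrix A = [[-3, 0], [-4, -5]].
Characteristic polynomial det(A - λI) = λ^2 + 8λ + 15 = 0.
Eigenvalues λ = -5, -3.
For λ=-5: (A-λI) row 1 is [2, 0], so an eigenvector is (0, 1).
For λ=-3: (A-λI) row 2 is [-4, -2], so an eigenvector is (-1, 2).
General solution: c_1e^(-5t)(0,1) + c_2e^(-3t)(-1,2).

u(t) = -c_2e^(-3t), v(t) = c_1e^(-5t) + 2c_2e^(-3t)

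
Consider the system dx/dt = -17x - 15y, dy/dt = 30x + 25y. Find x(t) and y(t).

Coefficient matrix A = [[-17, -15], [30, 25]].
Characteristic polynomial det(A - λI) = λ^2 - 8λ + 25 = 0.
Eigenvalues λ = 4 ± 3i (complex conjugate pair).
For λ=4+3i: an eigenvector is (1,-1) - i(-2,3) = (1 + 2i, -1 - 3i).
A real fundamental pair from Re and Im of e^((4+3i)t)v: X_1 = e^(4t)(cos(3t)·(1,-1) + sin(3t)·(-2,3)), X_2 = e^(4t)(sin(3t)·(1,-1) - cos(3t)·(-2,3)).
General solution: K_1X_1 + K_2X_2.

x(t) = -2K_1e^(4t)sin(3t) + K_1e^(4t)cos(3t) + K_2e^(4t)sin(3t) + 2K_2e^(4t)cos(3t), y(t) = 3K_1e^(4t)sin(3t) - K_1e^(4t)cos(3t) - K_2e^(4t)sin(3t) - 3K_2e^(4t)cos(3t)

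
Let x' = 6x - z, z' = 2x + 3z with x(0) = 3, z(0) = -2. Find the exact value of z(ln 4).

5632

A = [[6,-1],[2,3]]; eigenvalues λ = 4, 5.
Eigenvectors: (1,2) for λ=4, (-1,-1) for λ=5.
From the initial condition, c_1 = -5, c_2 = -8.
z(ln 4) = (-5)(4^4)(2) + (-8)(4^5)(-1) = 5632.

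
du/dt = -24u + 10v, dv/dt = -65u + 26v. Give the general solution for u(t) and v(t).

u(t) = -K_1e^(t)sin(5t) - K_1e^(t)cos(5t) - K_2e^(t)sin(5t) + K_2e^(t)cos(5t), v(t) = -2K_1e^(t)sin(5t) - 3K_1e^(t)cos(5t) - 3K_2e^(t)sin(5t) + 2K_2e^(t)cos(5t)

Coefficient matrix A = [[-24, 10], [-65, 26]].
Characteristic polynomial det(A - λI) = λ^2 - 2λ + 26 = 0.
Eigenvalues λ = 1 ± 5i (complex conjugate pair).
For λ=1+5i: an eigenvector is (-1,-3) - i(-1,-2) = (-1 + i, -3 + 2i).
A real fundamental pair from Re and Im of e^((1+5i)t)v: X_1 = e^(t)(cos(5t)·(-1,-3) + sin(5t)·(-1,-2)), X_2 = e^(t)(sin(5t)·(-1,-3) - cos(5t)·(-1,-2)).
General solution: K_1X_1 + K_2X_2.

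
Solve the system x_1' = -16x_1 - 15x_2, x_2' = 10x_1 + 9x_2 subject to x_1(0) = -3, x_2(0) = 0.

Coefficient matrix A = [[-16, -15], [10, 9]].
Characteristic polynomial det(A - λI) = λ^2 + 7λ + 6 = 0.
Eigenvalues λ = -6, -1.
For λ=-6: (A-λI) row 1 is [-10, -15], so an eigenvector is (3, -2).
For λ=-1: (A-λI) row 1 is [-15, -15], so an eigenvector is (-1, 1).
General solution: K_1e^(-6t)(3,-2) + K_2e^(-t)(-1,1).
Applying x_1(0)=-3, x_2(0)=0 gives K_1=-3, K_2=-6.

x_1(t) = 6e^(-t) - 9e^(-6t), x_2(t) = -6e^(-t) + 6e^(-6t)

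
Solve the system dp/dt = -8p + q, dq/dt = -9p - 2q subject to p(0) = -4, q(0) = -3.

p(t) = 9te^(-5t) - 4e^(-5t), q(t) = 27te^(-5t) - 3e^(-5t)

Coefficient matrix A = [[-8, 1], [-9, -2]].
Characteristic polynomial det(A - λI) = λ^2 + 10λ + 25 = 0.
Single eigenvalue λ = -5 with algebraic multiplicity 2.
Eigenvector v = (-1,-3); generalized eigenvector w with (A-λI)w=v is (0,-1).
General solution: e^(-5t)[c_1·v + c_2·(t·v + w)].
Applying p(0)=-4, q(0)=-3 gives c_1=4, c_2=-9.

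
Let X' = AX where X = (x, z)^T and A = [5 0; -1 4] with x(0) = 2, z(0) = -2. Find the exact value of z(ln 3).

A = [[5,0],[-1,4]]; eigenvalues λ = 5, 4.
Eigenvectors: (1,-1) for λ=5, (0,-1) for λ=4.
From the initial condition, c_1 = 2, c_2 = 0.
z(ln 3) = (2)(3^5)(-1) + (0)(3^4)(-1) = -486.

-486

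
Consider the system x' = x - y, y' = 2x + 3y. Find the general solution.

x(t) = C_1e^(2t)cos(t) + C_2e^(2t)sin(t), y(t) = C_1e^(2t)sin(t) - C_1e^(2t)cos(t) - C_2e^(2t)sin(t) - C_2e^(2t)cos(t)

Coefficient matrix A = [[1, -1], [2, 3]].
Characteristic polynomial det(A - λI) = λ^2 - 4λ + 5 = 0.
Eigenvalues λ = 2 ± i (complex conjugate pair).
For λ=2+i: an eigenvector is (1,-1) - i(0,1) = (1, -1 - i).
A real fundamental pair from Re and Im of e^((2+i)t)v: X_1 = e^(2t)(cos(t)·(1,-1) + sin(t)·(0,1)), X_2 = e^(2t)(sin(t)·(1,-1) - cos(t)·(0,1)).
General solution: C_1X_1 + C_2X_2.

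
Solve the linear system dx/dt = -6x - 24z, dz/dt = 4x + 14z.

x(t) = 2C_1e^(6t) - 3C_2e^(2t), z(t) = -C_1e^(6t) + C_2e^(2t)

Coefficient matrix A = [[-6, -24], [4, 14]].
Characteristic polynomial det(A - λI) = λ^2 - 8λ + 12 = 0.
Eigenvalues λ = 6, 2.
For λ=6: (A-λI) row 1 is [-12, -24], so an eigenvector is (2, -1).
For λ=2: (A-λI) row 1 is [-8, -24], so an eigenvector is (-3, 1).
General solution: C_1e^(6t)(2,-1) + C_2e^(2t)(-3,1).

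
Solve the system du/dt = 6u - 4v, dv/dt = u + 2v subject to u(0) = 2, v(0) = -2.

Coefficient matrix A = [[6, -4], [1, 2]].
Characteristic polynomial det(A - λI) = λ^2 - 8λ + 16 = 0.
Single eigenvalue λ = 4 with algebraic multiplicity 2.
Eigenvector v = (2,1); generalized eigenvector w with (A-λI)w=v is (-1,-1).
General solution: e^(4t)[C_1·v + C_2·(t·v + w)].
Applying u(0)=2, v(0)=-2 gives C_1=4, C_2=6.

u(t) = 12te^(4t) + 2e^(4t), v(t) = 6te^(4t) - 2e^(4t)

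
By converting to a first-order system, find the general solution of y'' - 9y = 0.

Let x_1 = y, x_2 = y'. Then x_1' = x_2 and x_2' = 9x_1.
A = [[0,1],[9,0]]; det(A-λI) = λ^2 - 9.
Eigenvalues λ = -3, 3 with eigenvectors (1,-3), (1,3).

y(t) = K_1e^(-3t) + K_2e^(3t)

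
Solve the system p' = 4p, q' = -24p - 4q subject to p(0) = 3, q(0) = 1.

p(t) = 3e^(4t), q(t) = -9e^(4t) + 10e^(-4t)

Coefficient matrix A = [[4, 0], [-24, -4]].
Characteristic polynomial det(A - λI) = λ^2 - 16 = 0.
Eigenvalues λ = 4, -4.
For λ=4: (A-λI) row 2 is [-24, -8], so an eigenvector is (-1, 3).
For λ=-4: (A-λI) row 1 is [8, 0], so an eigenvector is (0, -1).
General solution: K_1e^(4t)(-1,3) + K_2e^(-4t)(0,-1).
Applying p(0)=3, q(0)=1 gives K_1=-3, K_2=-10.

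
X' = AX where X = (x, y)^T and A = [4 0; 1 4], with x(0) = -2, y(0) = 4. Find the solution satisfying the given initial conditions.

Coefficient matrix A = [[4, 0], [1, 4]].
Characteristic polynomial det(A - λI) = λ^2 - 8λ + 16 = 0.
Single eigenvalue λ = 4 with algebraic multiplicity 2.
Eigenvector v = (0,-1); generalized eigenvector w with (A-λI)w=v is (-1,-2).
General solution: e^(4t)[K_1·v + K_2·(t·v + w)].
Applying x(0)=-2, y(0)=4 gives K_1=-8, K_2=2.

x(t) = -2e^(4t), y(t) = -2te^(4t) + 4e^(4t)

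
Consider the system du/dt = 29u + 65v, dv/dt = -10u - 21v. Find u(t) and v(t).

u(t) = 2c_1e^(4t)sin(5t) + 3c_1e^(4t)cos(5t) + 3c_2e^(4t)sin(5t) - 2c_2e^(4t)cos(5t), v(t) = -c_1e^(4t)sin(5t) - c_1e^(4t)cos(5t) - c_2e^(4t)sin(5t) + c_2e^(4t)cos(5t)

Coefficient matrix A = [[29, 65], [-10, -21]].
Characteristic polynomial det(A - λI) = λ^2 - 8λ + 41 = 0.
Eigenvalues λ = 4 ± 5i (complex conjugate pair).
For λ=4+5i: an eigenvector is (3,-1) - i(2,-1) = (3 - 2i, -1 + i).
A real fundamental pair from Re and Im of e^((4+5i)t)v: X_1 = e^(4t)(cos(5t)·(3,-1) + sin(5t)·(2,-1)), X_2 = e^(4t)(sin(5t)·(3,-1) - cos(5t)·(2,-1)).
General solution: c_1X_1 + c_2X_2.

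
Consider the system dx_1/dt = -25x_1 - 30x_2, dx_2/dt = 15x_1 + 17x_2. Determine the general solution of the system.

Coefficient matrix A = [[-25, -30], [15, 17]].
Characteristic polynomial det(A - λI) = λ^2 + 8λ + 25 = 0.
Eigenvalues λ = -4 ± 3i (complex conjugate pair).
For λ=-4+3i: an eigenvector is (-1,1) - i(-3,2) = (-1 + 3i, 1 - 2i).
A real fundamental pair from Re and Im of e^((-4+3i)t)v: X_1 = e^(-4t)(cos(3t)·(-1,1) + sin(3t)·(-3,2)), X_2 = e^(-4t)(sin(3t)·(-1,1) - cos(3t)·(-3,2)).
General solution: C_1X_1 + C_2X_2.

x_1(t) = -3C_1e^(-4t)sin(3t) - C_1e^(-4t)cos(3t) - C_2e^(-4t)sin(3t) + 3C_2e^(-4t)cos(3t), x_2(t) = 2C_1e^(-4t)sin(3t) + C_1e^(-4t)cos(3t) + C_2e^(-4t)sin(3t) - 2C_2e^(-4t)cos(3t)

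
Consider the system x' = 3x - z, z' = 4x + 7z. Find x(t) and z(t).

Coefficient matrix A = [[3, -1], [4, 7]].
Characteristic polynomial det(A - λI) = λ^2 - 10λ + 25 = 0.
Single eigenvalue λ = 5 with algebraic multiplicity 2.
Eigenvector v = (-1,2); generalized eigenvector w with (A-λI)w=v is (2,-3).
General solution: e^(5t)[C_1·v + C_2·(t·v + w)].

x(t) = -C_1e^(5t) - C_2te^(5t) + 2C_2e^(5t), z(t) = 2C_1e^(5t) + 2C_2te^(5t) - 3C_2e^(5t)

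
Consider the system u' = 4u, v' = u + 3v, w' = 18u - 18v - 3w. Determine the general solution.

u(t) = K_1e^(4t), v(t) = K_1e^(4t) + K_3e^(3t), w(t) = K_2e^(-3t) - 3K_3e^(3t)

Coefficient matrix A = [[4, 0, 0], [1, 3, 0], [18, -18, -3]].
det(A - λI) = 0 gives eigenvalues λ = 4, -3, 3.
For λ=4: eigenvector (1,1,0).
For λ=-3: eigenvector (0,0,1).
For λ=3: eigenvector (0,1,-3).
General solution: K_1e^(4t)(1,1,0) + K_2e^(-3t)(0,0,1) + K_3e^(3t)(0,1,-3).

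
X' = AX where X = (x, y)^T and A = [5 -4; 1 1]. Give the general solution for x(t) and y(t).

Coefficient matrix A = [[5, -4], [1, 1]].
Characteristic polynomial det(A - λI) = λ^2 - 6λ + 9 = 0.
Single eigenvalue λ = 3 with algebraic multiplicity 2.
Eigenvector v = (2,1); generalized eigenvector w with (A-λI)w=v is (1,0).
General solution: e^(3t)[K_1·v + K_2·(t·v + w)].

x(t) = 2K_1e^(3t) + 2K_2te^(3t) + K_2e^(3t), y(t) = K_1e^(3t) + K_2te^(3t)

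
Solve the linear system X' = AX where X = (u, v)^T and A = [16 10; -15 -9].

Coefficient matrix A = [[16, 10], [-15, -9]].
Characteristic polynomial det(A - λI) = λ^2 - 7λ + 6 = 0.
Eigenvalues λ = 6, 1.
For λ=6: (A-λI) row 1 is [10, 10], so an eigenvector is (1, -1).
For λ=1: (A-λI) row 1 is [15, 10], so an eigenvector is (2, -3).
General solution: c_1e^(6t)(1,-1) + c_2e^(t)(2,-3).

u(t) = c_1e^(6t) + 2c_2e^(t), v(t) = -c_1e^(6t) - 3c_2e^(t)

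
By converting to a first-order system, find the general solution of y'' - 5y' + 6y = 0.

Let x_1 = y, x_2 = y'. Then x_1' = x_2 and x_2' = -6x_1 + 5x_2.
A = [[0,1],[-6,5]]; det(A-λI) = λ^2 - 5λ + 6.
Eigenvalues λ = 3, 2 with eigenvectors (1,3), (1,2).

y(t) = C_1e^(3t) + C_2e^(2t)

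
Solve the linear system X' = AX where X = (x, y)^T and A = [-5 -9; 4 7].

x(t) = -3c_1e^(t) - 3c_2te^(t) - c_2e^(t), y(t) = 2c_1e^(t) + 2c_2te^(t) + c_2e^(t)

Coefficient matrix A = [[-5, -9], [4, 7]].
Characteristic polynomial det(A - λI) = λ^2 - 2λ + 1 = 0.
Single eigenvalue λ = 1 with algebraic multiplicity 2.
Eigenvector v = (-3,2); generalized eigenvector w with (A-λI)w=v is (-1,1).
General solution: e^(t)[c_1·v + c_2·(t·v + w)].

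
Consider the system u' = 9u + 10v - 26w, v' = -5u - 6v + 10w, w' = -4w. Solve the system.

u(t) = K_1e^(-t) + 2K_2e^(4t) + 2K_3e^(-4t), v(t) = -K_1e^(-t) - K_2e^(4t), w(t) = K_3e^(-4t)

Coefficient matrix A = [[9, 10, -26], [-5, -6, 10], [0, 0, -4]].
det(A - λI) = 0 gives eigenvalues λ = -1, 4, -4.
For λ=-1: eigenvector (1,-1,0).
For λ=4: eigenvector (2,-1,0).
For λ=-4: eigenvector (2,0,1).
General solution: K_1e^(-t)(1,-1,0) + K_2e^(4t)(2,-1,0) + K_3e^(-4t)(2,0,1).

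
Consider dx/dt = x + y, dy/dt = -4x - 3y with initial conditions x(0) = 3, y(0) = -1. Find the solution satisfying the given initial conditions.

x(t) = 5te^(-t) + 3e^(-t), y(t) = -10te^(-t) - e^(-t)

Coefficient matrix A = [[1, 1], [-4, -3]].
Characteristic polynomial det(A - λI) = λ^2 + 2λ + 1 = 0.
Single eigenvalue λ = -1 with algebraic multiplicity 2.
Eigenvector v = (-1,2); generalized eigenvector w with (A-λI)w=v is (-1,1).
General solution: e^(-t)[C_1·v + C_2·(t·v + w)].
Applying x(0)=3, y(0)=-1 gives C_1=2, C_2=-5.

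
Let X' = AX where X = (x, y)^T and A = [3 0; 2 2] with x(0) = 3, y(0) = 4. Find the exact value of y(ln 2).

A = [[3,0],[2,2]]; eigenvalues λ = 3, 2.
Eigenvectors: (-1,-2) for λ=3, (0,1) for λ=2.
From the initial condition, c_1 = -3, c_2 = -2.
y(ln 2) = (-3)(2^3)(-2) + (-2)(2^2)(1) = 40.

40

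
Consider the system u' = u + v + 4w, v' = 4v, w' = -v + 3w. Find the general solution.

Coefficient matrix A = [[1, 1, 4], [0, 4, 0], [0, -1, 3]].
det(A - λI) = 0 gives eigenvalues λ = 3, 4, 1.
For λ=3: eigenvector (2,0,1).
For λ=4: eigenvector (-1,1,-1).
For λ=1: eigenvector (1,0,0).
General solution: K_1e^(3t)(2,0,1) + K_2e^(4t)(-1,1,-1) + K_3e^(t)(1,0,0).

u(t) = 2K_1e^(3t) - K_2e^(4t) + K_3e^(t), v(t) = K_2e^(4t), w(t) = K_1e^(3t) - K_2e^(4t)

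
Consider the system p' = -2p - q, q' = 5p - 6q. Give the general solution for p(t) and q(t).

Coefficient matrix A = [[-2, -1], [5, -6]].
Characteristic polynomial det(A - λI) = λ^2 + 8λ + 17 = 0.
Eigenvalues λ = -4 ± i (complex conjugate pair).
For λ=-4+i: an eigenvector is (1,2) - i(0,1) = (1, 2 - i).
A real fundamental pair from Re and Im of e^((-4+i)t)v: X_1 = e^(-4t)(cos(t)·(1,2) + sin(t)·(0,1)), X_2 = e^(-4t)(sin(t)·(1,2) - cos(t)·(0,1)).
General solution: c_1X_1 + c_2X_2.

p(t) = c_1e^(-4t)cos(t) + c_2e^(-4t)sin(t), q(t) = c_1e^(-4t)sin(t) + 2c_1e^(-4t)cos(t) + 2c_2e^(-4t)sin(t) - c_2e^(-4t)cos(t)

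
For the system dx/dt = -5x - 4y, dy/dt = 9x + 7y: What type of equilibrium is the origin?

A = [[-5,-4],[9,7]]; det(A-λI) = λ^2 - 2λ + 1.
repeated λ = 1 with a single eigenvector.

unstable improper node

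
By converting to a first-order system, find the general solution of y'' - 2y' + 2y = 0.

Let x_1 = y, x_2 = y'. Then x_1' = x_2 and x_2' = -2x_1 + 2x_2.
A = [[0,1],[-2,2]]; det(A-λI) = λ^2 - 2λ + 2.
Eigenvalues λ = 1 ± i.

y(t) = C_1e^(t)cos(t) + C_2e^(t)sin(t)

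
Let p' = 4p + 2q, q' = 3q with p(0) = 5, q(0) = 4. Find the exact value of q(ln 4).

A = [[4,2],[0,3]]; eigenvalues λ = 4, 3.
Eigenvectors: (1,0) for λ=4, (-2,1) for λ=3.
From the initial condition, c_1 = 13, c_2 = 4.
q(ln 4) = (13)(4^4)(0) + (4)(4^3)(1) = 256.

256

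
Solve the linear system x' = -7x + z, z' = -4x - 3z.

Coefficient matrix A = [[-7, 1], [-4, -3]].
Characteristic polynomial det(A - λI) = λ^2 + 10λ + 25 = 0.
Single eigenvalue λ = -5 with algebraic multiplicity 2.
Eigenvector v = (1,2); generalized eigenvector w with (A-λI)w=v is (-2,-3).
General solution: e^(-5t)[c_1·v + c_2·(t·v + w)].

x(t) = c_1e^(-5t) + c_2te^(-5t) - 2c_2e^(-5t), z(t) = 2c_1e^(-5t) + 2c_2te^(-5t) - 3c_2e^(-5t)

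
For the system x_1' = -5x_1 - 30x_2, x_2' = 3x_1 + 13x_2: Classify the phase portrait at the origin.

unstable spiral

A = [[-5,-30],[3,13]]; det(A-λI) = λ^2 - 8λ + 25.
λ = 4 ± 3i: positive real part.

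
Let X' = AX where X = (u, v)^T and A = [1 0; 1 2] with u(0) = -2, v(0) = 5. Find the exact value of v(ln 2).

16

A = [[1,0],[1,2]]; eigenvalues λ = 2, 1.
Eigenvectors: (0,1) for λ=2, (1,-1) for λ=1.
From the initial condition, c_1 = 3, c_2 = -2.
v(ln 2) = (3)(2^2)(1) + (-2)(2^1)(-1) = 16.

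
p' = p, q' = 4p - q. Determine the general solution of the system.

Coefficient matrix A = [[1, 0], [4, -1]].
Characteristic polynomial det(A - λI) = λ^2 - 1 = 0.
Eigenvalues λ = -1, 1.
For λ=-1: (A-λI) row 1 is [2, 0], so an eigenvector is (0, 1).
For λ=1: (A-λI) row 2 is [4, -2], so an eigenvector is (1, 2).
General solution: C_1e^(-t)(0,1) + C_2e^(t)(1,2).

p(t) = C_2e^(t), q(t) = C_1e^(-t) + 2C_2e^(t)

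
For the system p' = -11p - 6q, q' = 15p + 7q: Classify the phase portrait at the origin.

A = [[-11,-6],[15,7]]; det(A-λI) = λ^2 + 4λ + 13.
λ = -2 ± 3i: negative real part.

stable spiral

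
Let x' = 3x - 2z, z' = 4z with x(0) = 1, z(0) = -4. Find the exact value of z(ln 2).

-64

A = [[3,-2],[0,4]]; eigenvalues λ = 4, 3.
Eigenvectors: (2,-1) for λ=4, (-1,0) for λ=3.
From the initial condition, c_1 = 4, c_2 = 7.
z(ln 2) = (4)(2^4)(-1) + (7)(2^3)(0) = -64.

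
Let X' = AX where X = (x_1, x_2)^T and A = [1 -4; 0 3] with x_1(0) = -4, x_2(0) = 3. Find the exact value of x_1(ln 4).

A = [[1,-4],[0,3]]; eigenvalues λ = 1, 3.
Eigenvectors: (1,0) for λ=1, (-2,1) for λ=3.
From the initial condition, c_1 = 2, c_2 = 3.
x_1(ln 4) = (2)(4^1)(1) + (3)(4^3)(-2) = -376.

-376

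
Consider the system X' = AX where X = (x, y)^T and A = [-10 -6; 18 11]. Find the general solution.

Coefficient matrix A = [[-10, -6], [18, 11]].
Characteristic polynomial det(A - λI) = λ^2 - λ - 2 = 0.
Eigenvalues λ = 2, -1.
For λ=2: (A-λI) row 1 is [-12, -6], so an eigenvector is (1, -2).
For λ=-1: (A-λI) row 1 is [-9, -6], so an eigenvector is (-2, 3).
General solution: c_1e^(2t)(1,-2) + c_2e^(-t)(-2,3).

x(t) = c_1e^(2t) - 2c_2e^(-t), y(t) = -2c_1e^(2t) + 3c_2e^(-t)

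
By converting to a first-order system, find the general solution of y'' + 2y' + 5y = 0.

Let x_1 = y, x_2 = y'. Then x_1' = x_2 and x_2' = -5x_1 - 2x_2.
A = [[0,1],[-5,-2]]; det(A-λI) = λ^2 + 2λ + 5.
Eigenvalues λ = -1 ± 2i.

y(t) = c_1e^(-t)cos(2t) + c_2e^(-t)sin(2t)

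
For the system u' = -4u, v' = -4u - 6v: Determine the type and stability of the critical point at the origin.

stable node

A = [[-4,0],[-4,-6]]; det(A-λI) = λ^2 + 10λ + 24.
λ = -4, -6: both negative.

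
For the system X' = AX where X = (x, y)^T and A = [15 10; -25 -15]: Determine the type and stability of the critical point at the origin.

A = [[15,10],[-25,-15]]; det(A-λI) = λ^2 + 25.
λ = 0 ± 5i: zero real part.

center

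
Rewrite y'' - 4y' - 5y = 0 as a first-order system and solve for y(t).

y(t) = c_1e^(-t) + c_2e^(5t)

Let x_1 = y, x_2 = y'. Then x_1' = x_2 and x_2' = 5x_1 + 4x_2.
A = [[0,1],[5,4]]; det(A-λI) = λ^2 - 4λ - 5.
Eigenvalues λ = -1, 5 with eigenvectors (1,-1), (1,5).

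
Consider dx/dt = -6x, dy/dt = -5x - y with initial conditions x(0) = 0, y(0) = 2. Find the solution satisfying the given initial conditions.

Coefficient matrix A = [[-6, 0], [-5, -1]].
Characteristic polynomial det(A - λI) = λ^2 + 7λ + 6 = 0.
Eigenvalues λ = -1, -6.
For λ=-1: (A-λI) row 1 is [-5, 0], so an eigenvector is (0, 1).
For λ=-6: (A-λI) row 2 is [-5, 5], so an eigenvector is (-1, -1).
General solution: K_1e^(-t)(0,1) + K_2e^(-6t)(-1,-1).
Applying x(0)=0, y(0)=2 gives K_1=2, K_2=0.

x(t) = 0, y(t) = 2e^(-t)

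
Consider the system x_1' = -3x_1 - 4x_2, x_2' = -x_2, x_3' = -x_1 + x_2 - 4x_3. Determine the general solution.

Coefficient matrix A = [[-3, -4, 0], [0, -1, 0], [-1, 1, -4]].
det(A - λI) = 0 gives eigenvalues λ = -3, -1, -4.
For λ=-3: eigenvector (1,0,-1).
For λ=-1: eigenvector (-2,1,1).
For λ=-4: eigenvector (0,0,1).
General solution: K_1e^(-3t)(1,0,-1) + K_2e^(-t)(-2,1,1) + K_3e^(-4t)(0,0,1).

x_1(t) = K_1e^(-3t) - 2K_2e^(-t), x_2(t) = K_2e^(-t), x_3(t) = -K_1e^(-3t) + K_2e^(-t) + K_3e^(-4t)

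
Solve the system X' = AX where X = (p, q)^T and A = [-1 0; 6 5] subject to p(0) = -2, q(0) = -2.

p(t) = -2e^(-t), q(t) = -4e^(5t) + 2e^(-t)

Coefficient matrix A = [[-1, 0], [6, 5]].
Characteristic polynomial det(A - λI) = λ^2 - 4λ - 5 = 0.
Eigenvalues λ = 5, -1.
For λ=5: (A-λI) row 1 is [-6, 0], so an eigenvector is (0, -1).
For λ=-1: (A-λI) row 2 is [6, 6], so an eigenvector is (-1, 1).
General solution: C_1e^(5t)(0,-1) + C_2e^(-t)(-1,1).
Applying p(0)=-2, q(0)=-2 gives C_1=4, C_2=2.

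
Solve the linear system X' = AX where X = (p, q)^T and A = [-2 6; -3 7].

Coefficient matrix A = [[-2, 6], [-3, 7]].
Characteristic polynomial det(A - λI) = λ^2 - 5λ + 4 = 0.
Eigenvalues λ = 4, 1.
For λ=4: (A-λI) row 1 is [-6, 6], so an eigenvector is (1, 1).
For λ=1: (A-λI) row 1 is [-3, 6], so an eigenvector is (2, 1).
General solution: K_1e^(4t)(1,1) + K_2e^(t)(2,1).

p(t) = K_1e^(4t) + 2K_2e^(t), q(t) = K_1e^(4t) + K_2e^(t)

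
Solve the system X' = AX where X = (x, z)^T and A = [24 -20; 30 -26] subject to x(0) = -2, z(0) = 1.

Coefficient matrix A = [[24, -20], [30, -26]].
Characteristic polynomial det(A - λI) = λ^2 + 2λ - 24 = 0.
Eigenvalues λ = -6, 4.
For λ=-6: (A-λI) row 1 is [30, -20], so an eigenvector is (2, 3).
For λ=4: (A-λI) row 1 is [20, -20], so an eigenvector is (-1, -1).
General solution: C_1e^(-6t)(2,3) + C_2e^(4t)(-1,-1).
Applying x(0)=-2, z(0)=1 gives C_1=3, C_2=8.

x(t) = -8e^(4t) + 6e^(-6t), z(t) = -8e^(4t) + 9e^(-6t)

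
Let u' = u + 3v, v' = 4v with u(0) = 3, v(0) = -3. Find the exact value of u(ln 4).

-744

A = [[1,3],[0,4]]; eigenvalues λ = 4, 1.
Eigenvectors: (-1,-1) for λ=4, (1,0) for λ=1.
From the initial condition, c_1 = 3, c_2 = 6.
u(ln 4) = (3)(4^4)(-1) + (6)(4^1)(1) = -744.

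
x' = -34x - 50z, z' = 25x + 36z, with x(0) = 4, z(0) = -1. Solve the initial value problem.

x(t) = -18e^(t)sin(5t) + 4e^(t)cos(5t), z(t) = 13e^(t)sin(5t) - e^(t)cos(5t)

Coefficient matrix A = [[-34, -50], [25, 36]].
Characteristic polynomial det(A - λI) = λ^2 - 2λ + 26 = 0.
Eigenvalues λ = 1 ± 5i (complex conjugate pair).
For λ=1+5i: an eigenvector is (3,-2) - i(-1,1) = (3 + i, -2 - i).
A real fundamental pair from Re and Im of e^((1+5i)t)v: X_1 = e^(t)(cos(5t)·(3,-2) + sin(5t)·(-1,1)), X_2 = e^(t)(sin(5t)·(3,-2) - cos(5t)·(-1,1)).
General solution: C_1X_1 + C_2X_2.
Applying x(0)=4, z(0)=-1 gives C_1=3, C_2=-5.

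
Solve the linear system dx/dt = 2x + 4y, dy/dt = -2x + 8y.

x(t) = -2K_1e^(4t) + K_2e^(6t), y(t) = -K_1e^(4t) + K_2e^(6t)

Coefficient matrix A = [[2, 4], [-2, 8]].
Characteristic polynomial det(A - λI) = λ^2 - 10λ + 24 = 0.
Eigenvalues λ = 4, 6.
For λ=4: (A-λI) row 1 is [-2, 4], so an eigenvector is (-2, -1).
For λ=6: (A-λI) row 1 is [-4, 4], so an eigenvector is (1, 1).
General solution: K_1e^(4t)(-2,-1) + K_2e^(6t)(1,1).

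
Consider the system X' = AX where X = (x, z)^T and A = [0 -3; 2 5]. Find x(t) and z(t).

x(t) = -C_1e^(3t) + 3C_2e^(2t), z(t) = C_1e^(3t) - 2C_2e^(2t)

Coefficient matrix A = [[0, -3], [2, 5]].
Characteristic polynomial det(A - λI) = λ^2 - 5λ + 6 = 0.
Eigenvalues λ = 3, 2.
For λ=3: (A-λI) row 1 is [-3, -3], so an eigenvector is (-1, 1).
For λ=2: (A-λI) row 1 is [-2, -3], so an eigenvector is (3, -2).
General solution: C_1e^(3t)(-1,1) + C_2e^(2t)(3,-2).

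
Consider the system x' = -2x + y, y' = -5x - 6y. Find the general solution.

x(t) = -c_1e^(-4t)cos(t) - c_2e^(-4t)sin(t), y(t) = c_1e^(-4t)sin(t) + 2c_1e^(-4t)cos(t) + 2c_2e^(-4t)sin(t) - c_2e^(-4t)cos(t)

Coefficient matrix A = [[-2, 1], [-5, -6]].
Characteristic polynomial det(A - λI) = λ^2 + 8λ + 17 = 0.
Eigenvalues λ = -4 ± i (complex conjugate pair).
For λ=-4+i: an eigenvector is (-1,2) - i(0,1) = (-1, 2 - i).
A real fundamental pair from Re and Im of e^((-4+i)t)v: X_1 = e^(-4t)(cos(t)·(-1,2) + sin(t)·(0,1)), X_2 = e^(-4t)(sin(t)·(-1,2) - cos(t)·(0,1)).
General solution: c_1X_1 + c_2X_2.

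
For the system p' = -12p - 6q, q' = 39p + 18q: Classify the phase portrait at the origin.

A = [[-12,-6],[39,18]]; det(A-λI) = λ^2 - 6λ + 18.
λ = 3 ± 3i: positive real part.

unstable spiral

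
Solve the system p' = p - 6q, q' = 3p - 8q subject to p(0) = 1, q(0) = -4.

p(t) = 10e^(-2t) - 9e^(-5t), q(t) = 5e^(-2t) - 9e^(-5t)

Coefficient matrix A = [[1, -6], [3, -8]].
Characteristic polynomial det(A - λI) = λ^2 + 7λ + 10 = 0.
Eigenvalues λ = -5, -2.
For λ=-5: (A-λI) row 1 is [6, -6], so an eigenvector is (-1, -1).
For λ=-2: (A-λI) row 1 is [3, -6], so an eigenvector is (-2, -1).
General solution: K_1e^(-5t)(-1,-1) + K_2e^(-2t)(-2,-1).
Applying p(0)=1, q(0)=-4 gives K_1=9, K_2=-5.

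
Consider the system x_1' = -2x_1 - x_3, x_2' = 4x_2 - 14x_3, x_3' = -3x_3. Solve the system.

Coefficient matrix A = [[-2, 0, -1], [0, 4, -14], [0, 0, -3]].
det(A - λI) = 0 gives eigenvalues λ = -3, 4, -2.
For λ=-3: eigenvector (-1,-2,-1).
For λ=4: eigenvector (0,1,0).
For λ=-2: eigenvector (1,0,0).
General solution: C_1e^(-3t)(-1,-2,-1) + C_2e^(4t)(0,1,0) + C_3e^(-2t)(1,0,0).

x_1(t) = -C_1e^(-3t) + C_3e^(-2t), x_2(t) = -2C_1e^(-3t) + C_2e^(4t), x_3(t) = -C_1e^(-3t)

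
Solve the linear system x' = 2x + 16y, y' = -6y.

Coefficient matrix A = [[2, 16], [0, -6]].
Characteristic polynomial det(A - λI) = λ^2 + 4λ - 12 = 0.
Eigenvalues λ = -6, 2.
For λ=-6: (A-λI) row 1 is [8, 16], so an eigenvector is (2, -1).
For λ=2: (A-λI) row 1 is [0, 16], so an eigenvector is (1, 0).
General solution: C_1e^(-6t)(2,-1) + C_2e^(2t)(1,0).

x(t) = 2C_1e^(-6t) + C_2e^(2t), y(t) = -C_1e^(-6t)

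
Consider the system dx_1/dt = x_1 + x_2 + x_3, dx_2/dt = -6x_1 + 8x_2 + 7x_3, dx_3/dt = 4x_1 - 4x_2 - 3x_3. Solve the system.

x_1(t) = -K_1e^(3t) + K_2e^(2t), x_2(t) = -4K_1e^(3t) + K_2e^(2t) - K_3e^(t), x_3(t) = 2K_1e^(3t) + K_3e^(t)

Coefficient matrix A = [[1, 1, 1], [-6, 8, 7], [4, -4, -3]].
det(A - λI) = 0 gives eigenvalues λ = 3, 2, 1.
For λ=3: eigenvector (-1,-4,2).
For λ=2: eigenvector (1,1,0).
For λ=1: eigenvector (0,-1,1).
General solution: K_1e^(3t)(-1,-4,2) + K_2e^(2t)(1,1,0) + K_3e^(t)(0,-1,1).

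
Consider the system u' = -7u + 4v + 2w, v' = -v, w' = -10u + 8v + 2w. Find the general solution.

u(t) = c_1e^(-3t) + 2c_2e^(-t) + 2c_3e^(-2t), v(t) = c_2e^(-t), w(t) = 2c_1e^(-3t) + 4c_2e^(-t) + 5c_3e^(-2t)

Coefficient matrix A = [[-7, 4, 2], [0, -1, 0], [-10, 8, 2]].
det(A - λI) = 0 gives eigenvalues λ = -3, -1, -2.
For λ=-3: eigenvector (1,0,2).
For λ=-1: eigenvector (2,1,4).
For λ=-2: eigenvector (2,0,5).
General solution: c_1e^(-3t)(1,0,2) + c_2e^(-t)(2,1,4) + c_3e^(-2t)(2,0,5).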